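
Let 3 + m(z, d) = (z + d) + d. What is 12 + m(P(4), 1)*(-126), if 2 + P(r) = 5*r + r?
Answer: -2634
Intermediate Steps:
P(r) = -2 + 6*r (P(r) = -2 + (5*r + r) = -2 + 6*r)
m(z, d) = -3 + z + 2*d (m(z, d) = -3 + ((z + d) + d) = -3 + ((d + z) + d) = -3 + (z + 2*d) = -3 + z + 2*d)
12 + m(P(4), 1)*(-126) = 12 + (-3 + (-2 + 6*4) + 2*1)*(-126) = 12 + (-3 + (-2 + 24) + 2)*(-126) = 12 + (-3 + 22 + 2)*(-126) = 12 + 21*(-126) = 12 - 2646 = -2634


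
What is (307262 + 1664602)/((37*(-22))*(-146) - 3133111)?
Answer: -1971864/3014267 ≈ -0.65418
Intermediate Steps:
(307262 + 1664602)/((37*(-22))*(-146) - 3133111) = 1971864/(-814*(-146) - 3133111) = 1971864/(118844 - 3133111) = 1971864/(-3014267) = 1971864*(-1/3014267) = -1971864/3014267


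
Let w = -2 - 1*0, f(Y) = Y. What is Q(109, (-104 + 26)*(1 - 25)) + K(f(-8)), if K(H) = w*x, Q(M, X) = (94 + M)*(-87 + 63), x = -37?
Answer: -4798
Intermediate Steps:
w = -2 (w = -2 + 0 = -2)
Q(M, X) = -2256 - 24*M (Q(M, X) = (94 + M)*(-24) = -2256 - 24*M)
K(H) = 74 (K(H) = -2*(-37) = 74)
Q(109, (-104 + 26)*(1 - 25)) + K(f(-8)) = (-2256 - 24*109) + 74 = (-2256 - 2616) + 74 = -4872 + 74 = -4798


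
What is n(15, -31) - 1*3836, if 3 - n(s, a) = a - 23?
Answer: -3779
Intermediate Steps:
n(s, a) = 26 - a (n(s, a) = 3 - (a - 23) = 3 - (-23 + a) = 3 + (23 - a) = 26 - a)
n(15, -31) - 1*3836 = (26 - 1*(-31)) - 1*3836 = (26 + 31) - 3836 = 57 - 3836 = -3779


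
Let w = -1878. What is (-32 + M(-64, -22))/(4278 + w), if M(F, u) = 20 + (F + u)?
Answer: -49/1200 ≈ -0.040833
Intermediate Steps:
M(F, u) = 20 + F + u
(-32 + M(-64, -22))/(4278 + w) = (-32 + (20 - 64 - 22))/(4278 - 1878) = (-32 - 66)/2400 = -98*1/2400 = -49/1200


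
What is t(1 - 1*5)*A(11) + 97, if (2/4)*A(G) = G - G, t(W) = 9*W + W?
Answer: 97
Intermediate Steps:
t(W) = 10*W
A(G) = 0 (A(G) = 2*(G - G) = 2*0 = 0)
t(1 - 1*5)*A(11) + 97 = (10*(1 - 1*5))*0 + 97 = (10*(1 - 5))*0 + 97 = (10*(-4))*0 + 97 = -40*0 + 97 = 0 + 97 = 97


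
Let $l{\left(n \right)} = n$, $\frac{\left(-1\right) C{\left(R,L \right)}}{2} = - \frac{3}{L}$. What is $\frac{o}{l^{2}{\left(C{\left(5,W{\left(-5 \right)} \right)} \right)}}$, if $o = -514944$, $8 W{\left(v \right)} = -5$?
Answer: $- \frac{11175}{2} \approx -5587.5$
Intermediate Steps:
$W{\left(v \right)} = - \frac{5}{8}$ ($W{\left(v \right)} = \frac{1}{8} \left(-5\right) = - \frac{5}{8}$)
$C{\left(R,L \right)} = \frac{6}{L}$ ($C{\left(R,L \right)} = - 2 \left(- \frac{3}{L}\right) = \frac{6}{L}$)
$\frac{o}{l^{2}{\left(C{\left(5,W{\left(-5 \right)} \right)} \right)}} = - \frac{514944}{\left(\frac{6}{- \frac{5}{8}}\right)^{2}} = - \frac{514944}{\left(6 \left(- \frac{8}{5}\right)\right)^{2}} = - \frac{514944}{\left(- \frac{48}{5}\right)^{2}} = - \frac{514944}{\frac{2304}{25}} = \left(-514944\right) \frac{25}{2304} = - \frac{11175}{2}$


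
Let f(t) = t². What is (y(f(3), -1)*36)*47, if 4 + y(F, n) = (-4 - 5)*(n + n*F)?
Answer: 145512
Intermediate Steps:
y(F, n) = -4 - 9*n - 9*F*n (y(F, n) = -4 + (-4 - 5)*(n + n*F) = -4 - 9*(n + F*n) = -4 + (-9*n - 9*F*n) = -4 - 9*n - 9*F*n)
(y(f(3), -1)*36)*47 = ((-4 - 9*(-1) - 9*3²*(-1))*36)*47 = ((-4 + 9 - 9*9*(-1))*36)*47 = ((-4 + 9 + 81)*36)*47 = (86*36)*47 = 3096*47 = 145512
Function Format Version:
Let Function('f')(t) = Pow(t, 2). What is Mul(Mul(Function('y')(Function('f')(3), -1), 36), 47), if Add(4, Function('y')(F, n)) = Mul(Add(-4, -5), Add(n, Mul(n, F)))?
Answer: 145512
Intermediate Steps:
Function('y')(F, n) = Add(-4, Mul(-9, n), Mul(-9, F, n)) (Function('y')(F, n) = Add(-4, Mul(Add(-4, -5), Add(n, Mul(n, F)))) = Add(-4, Mul(-9, Add(n, Mul(F, n)))) = Add(-4, Add(Mul(-9, n), Mul(-9, F, n))) = Add(-4, Mul(-9, n), Mul(-9, F, n)))
Mul(Mul(Function('y')(Function('f')(3), -1), 36), 47) = Mul(Mul(Add(-4, Mul(-9, -1), Mul(-9, Pow(3, 2), -1)), 36), 47) = Mul(Mul(Add(-4, 9, Mul(-9, 9, -1)), 36), 47) = Mul(Mul(Add(-4, 9, 81), 36), 47) = Mul(Mul(86, 36), 47) = Mul(3096, 47) = 145512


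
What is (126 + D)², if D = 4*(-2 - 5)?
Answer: 9604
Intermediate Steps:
D = -28 (D = 4*(-7) = -28)
(126 + D)² = (126 - 28)² = 98² = 9604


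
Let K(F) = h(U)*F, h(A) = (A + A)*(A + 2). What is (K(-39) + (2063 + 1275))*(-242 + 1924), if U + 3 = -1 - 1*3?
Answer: 1022656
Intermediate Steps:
U = -7 (U = -3 + (-1 - 1*3) = -3 + (-1 - 3) = -3 - 4 = -7)
h(A) = 2*A*(2 + A) (h(A) = (2*A)*(2 + A) = 2*A*(2 + A))
K(F) = 70*F (K(F) = (2*(-7)*(2 - 7))*F = (2*(-7)*(-5))*F = 70*F)
(K(-39) + (2063 + 1275))*(-242 + 1924) = (70*(-39) + (2063 + 1275))*(-242 + 1924) = (-2730 + 3338)*1682 = 608*1682 = 1022656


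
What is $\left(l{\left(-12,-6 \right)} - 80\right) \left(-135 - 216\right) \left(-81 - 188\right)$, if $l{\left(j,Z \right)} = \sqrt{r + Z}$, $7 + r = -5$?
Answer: $-7553520 + 283257 i \sqrt{2} \approx -7.5535 \cdot 10^{6} + 4.0059 \cdot 10^{5} i$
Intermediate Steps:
$r = -12$ ($r = -7 - 5 = -12$)
$l{\left(j,Z \right)} = \sqrt{-12 + Z}$
$\left(l{\left(-12,-6 \right)} - 80\right) \left(-135 - 216\right) \left(-81 - 188\right) = \left(\sqrt{-12 - 6} - 80\right) \left(-135 - 216\right) \left(-81 - 188\right) = \left(\sqrt{-18} - 80\right) \left(-351\right) \left(-269\right) = \left(3 i \sqrt{2} - 80\right) \left(-351\right) \left(-269\right) = \left(-80 + 3 i \sqrt{2}\right) \left(-351\right) \left(-269\right) = \left(28080 - 1053 i \sqrt{2}\right) \left(-269\right) = -7553520 + 283257 i \sqrt{2}$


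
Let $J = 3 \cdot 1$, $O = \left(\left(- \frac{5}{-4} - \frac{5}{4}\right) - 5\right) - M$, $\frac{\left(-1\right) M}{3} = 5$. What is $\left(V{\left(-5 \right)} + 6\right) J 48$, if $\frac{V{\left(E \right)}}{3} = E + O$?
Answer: $3024$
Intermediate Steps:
$M = -15$ ($M = \left(-3\right) 5 = -15$)
$O = 10$ ($O = \left(\left(- \frac{5}{-4} - \frac{5}{4}\right) - 5\right) - -15 = \left(\left(\left(-5\right) \left(- \frac{1}{4}\right) - \frac{5}{4}\right) - 5\right) + 15 = \left(\left(\frac{5}{4} - \frac{5}{4}\right) - 5\right) + 15 = \left(0 - 5\right) + 15 = -5 + 15 = 10$)
$V{\left(E \right)} = 30 + 3 E$ ($V{\left(E \right)} = 3 \left(E + 10\right) = 3 \left(10 + E\right) = 30 + 3 E$)
$J = 3$
$\left(V{\left(-5 \right)} + 6\right) J 48 = \left(\left(30 + 3 \left(-5\right)\right) + 6\right) 3 \cdot 48 = \left(\left(30 - 15\right) + 6\right) 3 \cdot 48 = \left(15 + 6\right) 3 \cdot 48 = 21 \cdot 3 \cdot 48 = 63 \cdot 48 = 3024$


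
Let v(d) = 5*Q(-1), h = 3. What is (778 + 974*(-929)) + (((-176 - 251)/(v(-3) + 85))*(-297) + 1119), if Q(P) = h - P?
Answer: -4508706/5 ≈ -9.0174e+5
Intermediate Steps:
Q(P) = 3 - P
v(d) = 20 (v(d) = 5*(3 - 1*(-1)) = 5*(3 + 1) = 5*4 = 20)
(778 + 974*(-929)) + (((-176 - 251)/(v(-3) + 85))*(-297) + 1119) = (778 + 974*(-929)) + (((-176 - 251)/(20 + 85))*(-297) + 1119) = (778 - 904846) + (-427/105*(-297) + 1119) = -904068 + (-427*1/105*(-297) + 1119) = -904068 + (-61/15*(-297) + 1119) = -904068 + (6039/5 + 1119) = -904068 + 11634/5 = -4508706/5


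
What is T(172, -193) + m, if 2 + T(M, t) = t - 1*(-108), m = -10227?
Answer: -10314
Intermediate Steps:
T(M, t) = 106 + t (T(M, t) = -2 + (t - 1*(-108)) = -2 + (t + 108) = -2 + (108 + t) = 106 + t)
T(172, -193) + m = (106 - 193) - 10227 = -87 - 10227 = -10314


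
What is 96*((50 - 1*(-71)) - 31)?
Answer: 8640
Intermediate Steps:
96*((50 - 1*(-71)) - 31) = 96*((50 + 71) - 31) = 96*(121 - 31) = 96*90 = 8640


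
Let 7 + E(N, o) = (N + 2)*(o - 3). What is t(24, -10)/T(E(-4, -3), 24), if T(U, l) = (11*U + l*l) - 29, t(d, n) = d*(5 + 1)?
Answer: 72/301 ≈ 0.23920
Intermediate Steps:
t(d, n) = 6*d (t(d, n) = d*6 = 6*d)
E(N, o) = -7 + (-3 + o)*(2 + N) (E(N, o) = -7 + (N + 2)*(o - 3) = -7 + (2 + N)*(-3 + o) = -7 + (-3 + o)*(2 + N))
T(U, l) = -29 + l**2 + 11*U (T(U, l) = (11*U + l**2) - 29 = (l**2 + 11*U) - 29 = -29 + l**2 + 11*U)
t(24, -10)/T(E(-4, -3), 24) = (6*24)/(-29 + 24**2 + 11*(-13 - 3*(-4) + 2*(-3) - 4*(-3))) = 144/(-29 + 576 + 11*(-13 + 12 - 6 + 12)) = 144/(-29 + 576 + 11*5) = 144/(-29 + 576 + 55) = 144/602 = 144*(1/602) = 72/301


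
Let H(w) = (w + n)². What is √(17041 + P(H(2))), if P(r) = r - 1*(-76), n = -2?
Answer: √17117 ≈ 130.83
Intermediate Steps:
H(w) = (-2 + w)² (H(w) = (w - 2)² = (-2 + w)²)
P(r) = 76 + r (P(r) = r + 76 = 76 + r)
√(17041 + P(H(2))) = √(17041 + (76 + (-2 + 2)²)) = √(17041 + (76 + 0²)) = √(17041 + (76 + 0)) = √(17041 + 76) = √17117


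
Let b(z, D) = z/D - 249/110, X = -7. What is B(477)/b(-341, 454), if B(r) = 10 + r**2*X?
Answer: 19884772105/37639 ≈ 5.2830e+5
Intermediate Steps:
B(r) = 10 - 7*r**2 (B(r) = 10 + r**2*(-7) = 10 - 7*r**2)
b(z, D) = -249/110 + z/D (b(z, D) = z/D - 249*1/110 = z/D - 249/110 = -249/110 + z/D)
B(477)/b(-341, 454) = (10 - 7*477**2)/(-249/110 - 341/454) = (10 - 7*227529)/(-249/110 - 341*1/454) = (10 - 1592703)/(-249/110 - 341/454) = -1592693/(-37639/12485) = -1592693*(-12485/37639) = 19884772105/37639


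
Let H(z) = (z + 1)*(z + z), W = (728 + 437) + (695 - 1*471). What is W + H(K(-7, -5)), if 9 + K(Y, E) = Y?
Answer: 1869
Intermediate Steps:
K(Y, E) = -9 + Y
W = 1389 (W = 1165 + (695 - 471) = 1165 + 224 = 1389)
H(z) = 2*z*(1 + z) (H(z) = (1 + z)*(2*z) = 2*z*(1 + z))
W + H(K(-7, -5)) = 1389 + 2*(-9 - 7)*(1 + (-9 - 7)) = 1389 + 2*(-16)*(1 - 16) = 1389 + 2*(-16)*(-15) = 1389 + 480 = 1869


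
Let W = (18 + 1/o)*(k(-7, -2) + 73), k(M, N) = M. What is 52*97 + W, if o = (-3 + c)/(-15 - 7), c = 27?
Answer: 12343/2 ≈ 6171.5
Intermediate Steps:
o = -12/11 (o = (-3 + 27)/(-15 - 7) = 24/(-22) = 24*(-1/22) = -12/11 ≈ -1.0909)
W = 2255/2 (W = (18 + 1/(-12/11))*(-7 + 73) = (18 - 11/12)*66 = (205/12)*66 = 2255/2 ≈ 1127.5)
52*97 + W = 52*97 + 2255/2 = 5044 + 2255/2 = 12343/2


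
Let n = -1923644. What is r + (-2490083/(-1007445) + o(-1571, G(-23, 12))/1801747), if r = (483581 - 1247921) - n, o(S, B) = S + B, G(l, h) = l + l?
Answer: 2104327900251471596/1815161006415 ≈ 1.1593e+6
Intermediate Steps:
G(l, h) = 2*l
o(S, B) = B + S
r = 1159304 (r = (483581 - 1247921) - 1*(-1923644) = -764340 + 1923644 = 1159304)
r + (-2490083/(-1007445) + o(-1571, G(-23, 12))/1801747) = 1159304 + (-2490083/(-1007445) + (2*(-23) - 1571)/1801747) = 1159304 + (-2490083*(-1/1007445) + (-46 - 1571)*(1/1801747)) = 1159304 + (2490083/1007445 - 1617*1/1801747) = 1159304 + (2490083/1007445 - 1617/1801747) = 1159304 + 4484870536436/1815161006415 = 2104327900251471596/1815161006415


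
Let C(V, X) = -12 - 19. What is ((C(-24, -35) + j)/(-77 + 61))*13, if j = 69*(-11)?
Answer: 5135/8 ≈ 641.88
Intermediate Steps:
C(V, X) = -31
j = -759
((C(-24, -35) + j)/(-77 + 61))*13 = ((-31 - 759)/(-77 + 61))*13 = -790/(-16)*13 = -790*(-1/16)*13 = (395/8)*13 = 5135/8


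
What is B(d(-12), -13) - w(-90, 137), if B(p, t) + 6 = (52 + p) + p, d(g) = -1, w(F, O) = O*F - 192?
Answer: 12566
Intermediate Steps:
w(F, O) = -192 + F*O (w(F, O) = F*O - 192 = -192 + F*O)
B(p, t) = 46 + 2*p (B(p, t) = -6 + ((52 + p) + p) = -6 + (52 + 2*p) = 46 + 2*p)
B(d(-12), -13) - w(-90, 137) = (46 + 2*(-1)) - (-192 - 90*137) = (46 - 2) - (-192 - 12330) = 44 - 1*(-12522) = 44 + 12522 = 12566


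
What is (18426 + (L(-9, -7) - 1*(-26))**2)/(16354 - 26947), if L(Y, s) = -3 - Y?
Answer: -19450/10593 ≈ -1.8361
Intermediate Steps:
(18426 + (L(-9, -7) - 1*(-26))**2)/(16354 - 26947) = (18426 + ((-3 - 1*(-9)) - 1*(-26))**2)/(16354 - 26947) = (18426 + ((-3 + 9) + 26)**2)/(-10593) = (18426 + (6 + 26)**2)*(-1/10593) = (18426 + 32**2)*(-1/10593) = (18426 + 1024)*(-1/10593) = 19450*(-1/10593) = -19450/10593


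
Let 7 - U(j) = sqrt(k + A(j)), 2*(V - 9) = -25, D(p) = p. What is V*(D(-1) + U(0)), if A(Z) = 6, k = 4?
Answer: -21 + 7*sqrt(10)/2 ≈ -9.9320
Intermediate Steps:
V = -7/2 (V = 9 + (1/2)*(-25) = 9 - 25/2 = -7/2 ≈ -3.5000)
U(j) = 7 - sqrt(10) (U(j) = 7 - sqrt(4 + 6) = 7 - sqrt(10))
V*(D(-1) + U(0)) = -7*(-1 + (7 - sqrt(10)))/2 = -7*(6 - sqrt(10))/2 = -21 + 7*sqrt(10)/2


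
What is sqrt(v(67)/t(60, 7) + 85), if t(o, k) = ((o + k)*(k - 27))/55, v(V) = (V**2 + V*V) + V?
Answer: I*sqrt(1145)/2 ≈ 16.919*I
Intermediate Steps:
v(V) = V + 2*V**2 (v(V) = (V**2 + V**2) + V = 2*V**2 + V = V + 2*V**2)
t(o, k) = (-27 + k)*(k + o)/55 (t(o, k) = ((k + o)*(-27 + k))*(1/55) = ((-27 + k)*(k + o))*(1/55) = (-27 + k)*(k + o)/55)
sqrt(v(67)/t(60, 7) + 85) = sqrt((67*(1 + 2*67))/(-27/55*7 - 27/55*60 + (1/55)*7**2 + (1/55)*7*60) + 85) = sqrt((67*(1 + 134))/(-189/55 - 324/11 + (1/55)*49 + 84/11) + 85) = sqrt((67*135)/(-189/55 - 324/11 + 49/55 + 84/11) + 85) = sqrt(9045/(-268/11) + 85) = sqrt(9045*(-11/268) + 85) = sqrt(-1485/4 + 85) = sqrt(-1145/4) = I*sqrt(1145)/2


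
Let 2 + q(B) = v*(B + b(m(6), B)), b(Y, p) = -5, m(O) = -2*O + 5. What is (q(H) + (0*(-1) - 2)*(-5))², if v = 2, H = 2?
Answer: 4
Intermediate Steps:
m(O) = 5 - 2*O
q(B) = -12 + 2*B (q(B) = -2 + 2*(B - 5) = -2 + 2*(-5 + B) = -2 + (-10 + 2*B) = -12 + 2*B)
(q(H) + (0*(-1) - 2)*(-5))² = ((-12 + 2*2) + (0*(-1) - 2)*(-5))² = ((-12 + 4) + (0 - 2)*(-5))² = (-8 - 2*(-5))² = (-8 + 10)² = 2² = 4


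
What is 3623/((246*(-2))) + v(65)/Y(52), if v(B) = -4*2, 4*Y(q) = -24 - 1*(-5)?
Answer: -53093/9348 ≈ -5.6796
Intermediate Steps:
Y(q) = -19/4 (Y(q) = (-24 - 1*(-5))/4 = (-24 + 5)/4 = (1/4)*(-19) = -19/4)
v(B) = -8
3623/((246*(-2))) + v(65)/Y(52) = 3623/((246*(-2))) - 8/(-19/4) = 3623/(-492) - 8*(-4/19) = 3623*(-1/492) + 32/19 = -3623/492 + 32/19 = -53093/9348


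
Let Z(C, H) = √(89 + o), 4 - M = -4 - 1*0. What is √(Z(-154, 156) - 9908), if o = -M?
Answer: I*√9899 ≈ 99.494*I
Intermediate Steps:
M = 8 (M = 4 - (-4 - 1*0) = 4 - (-4 + 0) = 4 - 1*(-4) = 4 + 4 = 8)
o = -8 (o = -1*8 = -8)
Z(C, H) = 9 (Z(C, H) = √(89 - 8) = √81 = 9)
√(Z(-154, 156) - 9908) = √(9 - 9908) = √(-9899) = I*√9899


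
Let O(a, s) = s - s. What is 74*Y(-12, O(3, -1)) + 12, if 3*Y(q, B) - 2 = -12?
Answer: -704/3 ≈ -234.67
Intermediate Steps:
O(a, s) = 0
Y(q, B) = -10/3 (Y(q, B) = ⅔ + (⅓)*(-12) = ⅔ - 4 = -10/3)
74*Y(-12, O(3, -1)) + 12 = 74*(-10/3) + 12 = -740/3 + 12 = -704/3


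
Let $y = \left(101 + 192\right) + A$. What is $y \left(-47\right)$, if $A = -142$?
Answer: $-7097$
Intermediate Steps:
$y = 151$ ($y = \left(101 + 192\right) - 142 = 293 - 142 = 151$)
$y \left(-47\right) = 151 \left(-47\right) = -7097$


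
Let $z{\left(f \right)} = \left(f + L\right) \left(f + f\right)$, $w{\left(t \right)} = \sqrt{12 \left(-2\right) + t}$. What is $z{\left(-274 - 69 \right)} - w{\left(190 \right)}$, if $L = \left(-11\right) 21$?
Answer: $393764 - \sqrt{166} \approx 3.9375 \cdot 10^{5}$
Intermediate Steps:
$L = -231$
$w{\left(t \right)} = \sqrt{-24 + t}$
$z{\left(f \right)} = 2 f \left(-231 + f\right)$ ($z{\left(f \right)} = \left(f - 231\right) \left(f + f\right) = \left(-231 + f\right) 2 f = 2 f \left(-231 + f\right)$)
$z{\left(-274 - 69 \right)} - w{\left(190 \right)} = 2 \left(-274 - 69\right) \left(-231 - 343\right) - \sqrt{-24 + 190} = 2 \left(-274 - 69\right) \left(-231 - 343\right) - \sqrt{166} = 2 \left(-343\right) \left(-231 - 343\right) - \sqrt{166} = 2 \left(-343\right) \left(-574\right) - \sqrt{166} = 393764 - \sqrt{166}$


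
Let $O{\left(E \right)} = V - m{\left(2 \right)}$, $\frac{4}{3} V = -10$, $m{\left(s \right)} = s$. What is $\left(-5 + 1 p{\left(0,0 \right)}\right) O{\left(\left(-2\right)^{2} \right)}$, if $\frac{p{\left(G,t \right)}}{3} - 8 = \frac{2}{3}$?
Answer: $- \frac{399}{2} \approx -199.5$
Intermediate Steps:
$p{\left(G,t \right)} = 26$ ($p{\left(G,t \right)} = 24 + 3 \cdot \frac{2}{3} = 24 + 2 = 26$)
$V = - \frac{15}{2}$ ($V = \frac{3}{4} \left(-10\right) = - \frac{15}{2} \approx -7.5$)
$O{\left(E \right)} = - \frac{19}{2}$ ($O{\left(E \right)} = - \frac{15}{2} - 2 = - \frac{19}{2}$)
$\left(-5 + 1 p{\left(0,0 \right)}\right) O{\left(\left(-2\right)^{2} \right)} = \left(-5 + 1 \cdot 26\right) \left(- \frac{19}{2}\right) = \left(-5 + 26\right) \left(- \frac{19}{2}\right) = 21 \left(- \frac{19}{2}\right) = - \frac{399}{2}$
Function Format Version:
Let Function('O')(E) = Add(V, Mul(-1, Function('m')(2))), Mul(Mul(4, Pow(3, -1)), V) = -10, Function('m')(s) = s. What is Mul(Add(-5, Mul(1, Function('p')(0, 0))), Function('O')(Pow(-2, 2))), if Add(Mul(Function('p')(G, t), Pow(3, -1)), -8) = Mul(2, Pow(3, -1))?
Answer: Rational(-399, 2) ≈ -199.50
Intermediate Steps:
Function('p')(G, t) = 26 (Function('p')(G, t) = Add(24, Mul(3, Mul(2, Pow(3, -1)))) = Add(24, Mul(3, Mul(2, Rational(1, 3)))) = Add(24, Mul(3, Rational(2, 3))) = Add(24, 2) = 26)
V = Rational(-15, 2) (V = Mul(Rational(3, 4), -10) = Rational(-15, 2) ≈ -7.5000)
Function('O')(E) = Rational(-19, 2) (Function('O')(E) = Add(Rational(-15, 2), Mul(-1, 2)) = Add(Rational(-15, 2), -2) = Rational(-19, 2))
Mul(Add(-5, Mul(1, Function('p')(0, 0))), Function('O')(Pow(-2, 2))) = Mul(Add(-5, Mul(1, 26)), Rational(-19, 2)) = Mul(Add(-5, 26), Rational(-19, 2)) = Mul(21, Rational(-19, 2)) = Rational(-399, 2)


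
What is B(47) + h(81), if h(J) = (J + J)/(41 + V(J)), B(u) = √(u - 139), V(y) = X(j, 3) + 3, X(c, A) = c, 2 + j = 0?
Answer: 27/7 + 2*I*√23 ≈ 3.8571 + 9.5917*I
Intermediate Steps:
j = -2 (j = -2 + 0 = -2)
V(y) = 1 (V(y) = -2 + 3 = 1)
B(u) = √(-139 + u)
h(J) = J/21 (h(J) = (J + J)/(41 + 1) = (2*J)/42 = (2*J)*(1/42) = J/21)
B(47) + h(81) = √(-139 + 47) + (1/21)*81 = √(-92) + 27/7 = 2*I*√23 + 27/7 = 27/7 + 2*I*√23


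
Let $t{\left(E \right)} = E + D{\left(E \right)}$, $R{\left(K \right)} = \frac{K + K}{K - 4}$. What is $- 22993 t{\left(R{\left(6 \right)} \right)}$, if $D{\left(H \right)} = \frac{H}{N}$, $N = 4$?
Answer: $- \frac{344895}{2} \approx -1.7245 \cdot 10^{5}$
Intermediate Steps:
$D{\left(H \right)} = \frac{H}{4}$
$R{\left(K \right)} = \frac{2 K}{-4 + K}$
$t{\left(E \right)} = \frac{5 E}{4}$ ($t{\left(E \right)} = E + \frac{E}{4} = \frac{5 E}{4}$)
$- 22993 t{\left(R{\left(6 \right)} \right)} = - 22993 \frac{5 \cdot 2 \cdot 6 \frac{1}{-4 + 6}}{4} = - 22993 \frac{5 \cdot 2 \cdot 6 \cdot \frac{1}{2}}{4} = - 22993 \cdot \frac{5}{4} \cdot 6 = \left(-22993\right) \frac{15}{2} = - \frac{344895}{2}$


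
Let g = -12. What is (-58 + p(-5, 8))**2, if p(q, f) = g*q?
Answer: 4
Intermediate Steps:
p(q, f) = -12*q
(-58 + p(-5, 8))**2 = (-58 - 12*(-5))**2 = (-58 + 60)**2 = 2**2 = 4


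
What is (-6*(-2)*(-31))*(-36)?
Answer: 13392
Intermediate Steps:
(-6*(-2)*(-31))*(-36) = (12*(-31))*(-36) = -372*(-36) = 13392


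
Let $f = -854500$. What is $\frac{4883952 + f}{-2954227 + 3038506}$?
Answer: $\frac{4029452}{84279} \approx 47.811$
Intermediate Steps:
$\frac{4883952 + f}{-2954227 + 3038506} = \frac{4883952 - 854500}{-2954227 + 3038506} = \frac{4029452}{84279}$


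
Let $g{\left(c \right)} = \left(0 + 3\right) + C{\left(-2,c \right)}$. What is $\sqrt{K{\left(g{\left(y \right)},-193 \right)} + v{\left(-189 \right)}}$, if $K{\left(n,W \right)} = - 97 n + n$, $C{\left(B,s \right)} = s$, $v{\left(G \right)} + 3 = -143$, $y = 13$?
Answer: $29 i \sqrt{2} \approx 41.012 i$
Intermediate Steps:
$v{\left(G \right)} = -146$ ($v{\left(G \right)} = -3 - 143 = -146$)
$g{\left(c \right)} = 3 + c$ ($g{\left(c \right)} = \left(0 + 3\right) + c = 3 + c$)
$K{\left(n,W \right)} = - 96 n$
$\sqrt{K{\left(g{\left(y \right)},-193 \right)} + v{\left(-189 \right)}} = \sqrt{- 96 \left(3 + 13\right) - 146} = \sqrt{\left(-96\right) 16 - 146} = \sqrt{-1536 - 146} = \sqrt{-1682} = 29 i \sqrt{2}$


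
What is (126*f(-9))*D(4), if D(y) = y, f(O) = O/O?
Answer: 504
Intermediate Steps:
f(O) = 1
(126*f(-9))*D(4) = (126*1)*4 = 126*4 = 504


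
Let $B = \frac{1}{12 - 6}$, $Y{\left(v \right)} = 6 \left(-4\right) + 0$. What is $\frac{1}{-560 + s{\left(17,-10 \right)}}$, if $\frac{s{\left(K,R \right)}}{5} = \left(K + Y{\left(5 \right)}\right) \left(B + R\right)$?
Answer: $- \frac{6}{1295} \approx -0.0046332$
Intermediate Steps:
$Y{\left(v \right)} = -24$ ($Y{\left(v \right)} = -24 + 0 = -24$)
$B = \frac{1}{6} \approx 0.16667$
$s{\left(K,R \right)} = 5 \left(-24 + K\right) \left(\frac{1}{6} + R\right)$ ($s{\left(K,R \right)} = 5 \left(K - 24\right) \left(\frac{1}{6} + R\right) = 5 \left(-24 + K\right) \left(\frac{1}{6} + R\right)$)
$\frac{1}{-560 + s{\left(17,-10 \right)}} = \frac{1}{-560 + \left(-20 - -1200 + \frac{5}{6} \cdot 17 + 5 \cdot 17 \left(-10\right)\right)} = \frac{1}{-560 + \left(-20 + 1200 + \frac{85}{6} - 850\right)} = \frac{1}{-560 + \frac{2065}{6}} = \frac{1}{- \frac{1295}{6}} = - \frac{6}{1295}$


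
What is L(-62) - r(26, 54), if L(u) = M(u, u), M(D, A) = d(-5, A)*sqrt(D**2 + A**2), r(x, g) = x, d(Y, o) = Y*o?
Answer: -26 + 19220*sqrt(2) ≈ 27155.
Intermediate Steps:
M(D, A) = -5*A*sqrt(A**2 + D**2) (M(D, A) = (-5*A)*sqrt(D**2 + A**2) = (-5*A)*sqrt(A**2 + D**2) = -5*A*sqrt(A**2 + D**2))
L(u) = -5*u*sqrt(2)*sqrt(u**2) (L(u) = -5*u*sqrt(u**2 + u**2) = -5*u*sqrt(2*u**2) = -5*u*sqrt(2)*sqrt(u**2))
L(-62) - r(26, 54) = -5*(-62)*sqrt(2)*sqrt((-62)**2) - 1*26 = -5*(-62)*sqrt(2)*sqrt(3844) - 26 = -5*(-62)*sqrt(2)*62 - 26 = 19220*sqrt(2) - 26 = -26 + 19220*sqrt(2)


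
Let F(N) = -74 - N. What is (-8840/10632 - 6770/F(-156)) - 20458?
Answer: -1119279932/54489 ≈ -20541.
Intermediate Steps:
(-8840/10632 - 6770/F(-156)) - 20458 = (-8840/10632 - 6770/(-74 - 1*(-156))) - 20458 = (-8840*1/10632 - 6770/(-74 + 156)) - 20458 = (-1105/1329 - 6770/82) - 20458 = (-1105/1329 - 6770*1/82) - 20458 = (-1105/1329 - 3385/41) - 20458 = -4543970/54489 - 20458 = -1119279932/54489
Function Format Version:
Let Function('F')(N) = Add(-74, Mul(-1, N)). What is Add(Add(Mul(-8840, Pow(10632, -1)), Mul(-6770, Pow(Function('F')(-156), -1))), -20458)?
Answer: Rational(-1119279932, 54489) ≈ -20541.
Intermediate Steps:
Add(Add(Mul(-8840, Pow(10632, -1)), Mul(-6770, Pow(Function('F')(-156), -1))), -20458) = Add(Add(Mul(-8840, Pow(10632, -1)), Mul(-6770, Pow(Add(-74, Mul(-1, -156)), -1))), -20458) = Add(Add(Mul(-8840, Rational(1, 10632)), Mul(-6770, Pow(Add(-74, 156), -1))), -20458) = Add(Add(Rational(-1105, 1329), Mul(-6770, Pow(82, -1))), -20458) = Add(Add(Rational(-1105, 1329), Mul(-6770, Rational(1, 82))), -20458) = Add(Add(Rational(-1105, 1329), Rational(-3385, 41)), -20458) = Add(Rational(-4543970, 54489), -20458) = Rational(-1119279932, 54489)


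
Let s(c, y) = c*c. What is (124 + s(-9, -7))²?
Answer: 42025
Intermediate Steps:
s(c, y) = c²
(124 + s(-9, -7))² = (124 + (-9)²)² = (124 + 81)² = 205² = 42025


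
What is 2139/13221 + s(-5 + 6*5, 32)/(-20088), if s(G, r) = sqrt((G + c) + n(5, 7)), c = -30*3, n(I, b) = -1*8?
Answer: 713/4407 - I*sqrt(73)/20088 ≈ 0.16179 - 0.00042533*I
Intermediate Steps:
n(I, b) = -8
c = -90
s(G, r) = sqrt(-98 + G) (s(G, r) = sqrt((G - 90) - 8) = sqrt((-90 + G) - 8) = sqrt(-98 + G))
2139/13221 + s(-5 + 6*5, 32)/(-20088) = 2139/13221 + sqrt(-98 + (-5 + 6*5))/(-20088) = 2139*(1/13221) + sqrt(-98 + (-5 + 30))*(-1/20088) = 713/4407 + sqrt(-98 + 25)*(-1/20088) = 713/4407 + sqrt(-73)*(-1/20088) = 713/4407 + (I*sqrt(73))*(-1/20088) = 713/4407 - I*sqrt(73)/20088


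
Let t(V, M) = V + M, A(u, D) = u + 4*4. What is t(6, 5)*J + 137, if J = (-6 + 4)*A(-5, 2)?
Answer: -105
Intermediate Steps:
A(u, D) = 16 + u (A(u, D) = u + 16 = 16 + u)
J = -22 (J = (-6 + 4)*(16 - 5) = -2*11 = -22)
t(V, M) = M + V
t(6, 5)*J + 137 = (5 + 6)*(-22) + 137 = 11*(-22) + 137 = -242 + 137 = -105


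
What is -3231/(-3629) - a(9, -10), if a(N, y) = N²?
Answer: -290718/3629 ≈ -80.110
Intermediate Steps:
-3231/(-3629) - a(9, -10) = -3231/(-3629) - 1*9² = -3231*(-1/3629) - 1*81 = 3231/3629 - 81 = -290718/3629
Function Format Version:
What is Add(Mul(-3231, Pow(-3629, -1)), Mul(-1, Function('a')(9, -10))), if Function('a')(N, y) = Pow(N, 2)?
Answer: Rational(-290718, 3629) ≈ -80.110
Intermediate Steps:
Add(Mul(-3231, Pow(-3629, -1)), Mul(-1, Function('a')(9, -10))) = Add(Mul(-3231, Pow(-3629, -1)), Mul(-1, Pow(9, 2))) = Add(Mul(-3231, Rational(-1, 3629)), Mul(-1, 81)) = Add(Rational(3231, 3629), -81) = Rational(-290718, 3629)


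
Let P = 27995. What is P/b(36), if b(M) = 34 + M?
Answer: 5599/14 ≈ 399.93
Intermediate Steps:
P/b(36) = 27995/(34 + 36) = 27995/70 = 27995*(1/70) = 5599/14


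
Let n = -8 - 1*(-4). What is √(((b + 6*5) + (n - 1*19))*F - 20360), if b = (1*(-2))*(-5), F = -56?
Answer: 24*I*√37 ≈ 145.99*I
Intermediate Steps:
n = -4 (n = -8 + 4 = -4)
b = 10 (b = -2*(-5) = 10)
√(((b + 6*5) + (n - 1*19))*F - 20360) = √(((10 + 6*5) + (-4 - 1*19))*(-56) - 20360) = √(((10 + 30) + (-4 - 19))*(-56) - 20360) = √((40 - 23)*(-56) - 20360) = √(17*(-56) - 20360) = √(-952 - 20360) = √(-21312) = 24*I*√37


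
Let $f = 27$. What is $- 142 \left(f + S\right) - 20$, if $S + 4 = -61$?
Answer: $5376$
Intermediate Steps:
$S = -65$ ($S = -4 - 61 = -65$)
$- 142 \left(f + S\right) - 20 = - 142 \left(27 - 65\right) - 20 = \left(-142\right) \left(-38\right) - 20 = 5396 - 20 = 5376$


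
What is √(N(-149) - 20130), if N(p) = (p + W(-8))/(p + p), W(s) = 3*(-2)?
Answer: I*√1787578330/298 ≈ 141.88*I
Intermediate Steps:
W(s) = -6
N(p) = (-6 + p)/(2*p) (N(p) = (p - 6)/(p + p) = (-6 + p)/((2*p)) = (-6 + p)*(1/(2*p)) = (-6 + p)/(2*p))
√(N(-149) - 20130) = √((½)*(-6 - 149)/(-149) - 20130) = √((½)*(-1/149)*(-155) - 20130) = √(155/298 - 20130) = √(-5998585/298) = I*√1787578330/298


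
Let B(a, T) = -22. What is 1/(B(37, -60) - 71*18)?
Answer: -1/1300 ≈ -0.00076923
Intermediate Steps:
1/(B(37, -60) - 71*18) = 1/(-22 - 71*18) = 1/(-22 - 1278) = 1/(-1300) = -1/1300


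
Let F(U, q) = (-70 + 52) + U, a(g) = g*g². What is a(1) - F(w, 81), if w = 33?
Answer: -14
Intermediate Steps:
a(g) = g³
F(U, q) = -18 + U
a(1) - F(w, 81) = 1³ - (-18 + 33) = 1 - 1*15 = 1 - 15 = -14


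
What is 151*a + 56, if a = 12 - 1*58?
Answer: -6890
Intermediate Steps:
a = -46 (a = 12 - 58 = -46)
151*a + 56 = 151*(-46) + 56 = -6946 + 56 = -6890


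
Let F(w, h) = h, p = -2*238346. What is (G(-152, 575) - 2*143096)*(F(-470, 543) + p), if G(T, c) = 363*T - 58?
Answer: 162569648474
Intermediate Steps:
p = -476692
G(T, c) = -58 + 363*T
(G(-152, 575) - 2*143096)*(F(-470, 543) + p) = ((-58 + 363*(-152)) - 2*143096)*(543 - 476692) = ((-58 - 55176) - 286192)*(-476149) = (-55234 - 286192)*(-476149) = -341426*(-476149) = 162569648474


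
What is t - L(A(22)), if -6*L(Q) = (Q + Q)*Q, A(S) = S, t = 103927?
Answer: 312265/3 ≈ 1.0409e+5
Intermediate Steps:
L(Q) = -Q²/3 (L(Q) = -(Q + Q)*Q/6 = -2*Q*Q/6 = -Q²/3)
t - L(A(22)) = 103927 - (-1)*22²/3 = 103927 - (-1)*484/3 = 103927 - 1*(-484/3) = 103927 + 484/3 = 312265/3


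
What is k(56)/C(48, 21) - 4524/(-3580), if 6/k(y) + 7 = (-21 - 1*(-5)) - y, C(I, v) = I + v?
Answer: 2053237/1626215 ≈ 1.2626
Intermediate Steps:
k(y) = 6/(-23 - y) (k(y) = 6/(-7 + ((-21 - 1*(-5)) - y)) = 6/(-7 + ((-21 + 5) - y)) = 6/(-7 + (-16 - y)) = 6/(-23 - y))
k(56)/C(48, 21) - 4524/(-3580) = (-6/(23 + 56))/(48 + 21) - 4524/(-3580) = -6/79/69 - 4524*(-1/3580) = -6*1/79*(1/69) + 1131/895 = -6/79*1/69 + 1131/895 = -2/1817 + 1131/895 = 2053237/1626215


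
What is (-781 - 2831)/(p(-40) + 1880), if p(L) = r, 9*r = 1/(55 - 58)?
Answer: -97524/50759 ≈ -1.9213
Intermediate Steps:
r = -1/27 (r = 1/(9*(55 - 58)) = (⅑)/(-3) = (⅑)*(-⅓) = -1/27 ≈ -0.037037)
p(L) = -1/27
(-781 - 2831)/(p(-40) + 1880) = (-781 - 2831)/(-1/27 + 1880) = -3612/50759/27 = -3612*27/50759 = -97524/50759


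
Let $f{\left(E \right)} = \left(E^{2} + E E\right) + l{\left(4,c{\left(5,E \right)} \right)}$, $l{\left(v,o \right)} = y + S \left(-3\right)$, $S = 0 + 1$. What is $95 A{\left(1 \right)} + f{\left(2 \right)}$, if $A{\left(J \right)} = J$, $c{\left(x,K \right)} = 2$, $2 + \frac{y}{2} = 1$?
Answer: $98$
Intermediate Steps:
$y = -2$ ($y = -4 + 2 \cdot 1 = -4 + 2 = -2$)
$S = 1$
$l{\left(v,o \right)} = -5$ ($l{\left(v,o \right)} = -2 + 1 \left(-3\right) = -2 - 3 = -5$)
$f{\left(E \right)} = -5 + 2 E^{2}$ ($f{\left(E \right)} = \left(E^{2} + E E\right) - 5 = \left(E^{2} + E^{2}\right) - 5 = 2 E^{2} - 5 = -5 + 2 E^{2}$)
$95 A{\left(1 \right)} + f{\left(2 \right)} = 95 \cdot 1 - \left(5 - 2 \cdot 2^{2}\right) = 95 + \left(-5 + 2 \cdot 4\right) = 95 + \left(-5 + 8\right) = 95 + 3 = 98$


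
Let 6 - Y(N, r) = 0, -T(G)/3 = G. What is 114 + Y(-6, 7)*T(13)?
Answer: -120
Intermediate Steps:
T(G) = -3*G
Y(N, r) = 6 (Y(N, r) = 6 - 1*0 = 6 + 0 = 6)
114 + Y(-6, 7)*T(13) = 114 + 6*(-3*13) = 114 + 6*(-39) = 114 - 234 = -120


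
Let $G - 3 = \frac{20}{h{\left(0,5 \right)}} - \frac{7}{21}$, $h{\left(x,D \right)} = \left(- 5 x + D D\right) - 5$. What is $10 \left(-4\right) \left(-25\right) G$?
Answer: $\frac{11000}{3} \approx 3666.7$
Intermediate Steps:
$h{\left(x,D \right)} = -5 + D^{2} - 5 x$ ($h{\left(x,D \right)} = \left(- 5 x + D^{2}\right) - 5 = \left(D^{2} - 5 x\right) - 5 = -5 + D^{2} - 5 x$)
$G = \frac{11}{3}$ ($G = 3 + \left(\frac{20}{-5 + 5^{2} - 0} - \frac{7}{21}\right) = 3 + \left(\frac{20}{-5 + 25 + 0} - \frac{1}{3}\right) = 3 - \left(\frac{1}{3} - \frac{20}{20}\right) = 3 + \left(20 \cdot \frac{1}{20} - \frac{1}{3}\right) = 3 + \left(1 - \frac{1}{3}\right) = 3 + \frac{2}{3} = \frac{11}{3} \approx 3.6667$)
$10 \left(-4\right) \left(-25\right) G = 10 \left(-4\right) \left(-25\right) \frac{11}{3} = \left(-40\right) \left(-25\right) \frac{11}{3} = 1000 \cdot \frac{11}{3} = \frac{11000}{3}$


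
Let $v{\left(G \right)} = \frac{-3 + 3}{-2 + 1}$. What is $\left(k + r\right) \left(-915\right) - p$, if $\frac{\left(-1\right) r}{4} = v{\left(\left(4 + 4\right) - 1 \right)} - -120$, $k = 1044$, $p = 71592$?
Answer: $-587652$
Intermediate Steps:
$v{\left(G \right)} = 0$ ($v{\left(G \right)} = \frac{0}{-1} = 0 \left(-1\right) = 0$)
$r = -480$ ($r = - 4 \left(0 - -120\right) = - 4 \left(0 + 120\right) = \left(-4\right) 120 = -480$)
$\left(k + r\right) \left(-915\right) - p = \left(1044 - 480\right) \left(-915\right) - 71592 = 564 \left(-915\right) - 71592 = -516060 - 71592 = -587652$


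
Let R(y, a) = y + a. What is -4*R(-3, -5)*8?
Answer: 256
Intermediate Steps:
R(y, a) = a + y
-4*R(-3, -5)*8 = -4*(-5 - 3)*8 = -4*(-8)*8 = 32*8 = 256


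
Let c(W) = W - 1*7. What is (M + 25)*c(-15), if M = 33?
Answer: -1276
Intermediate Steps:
c(W) = -7 + W (c(W) = W - 7 = -7 + W)
(M + 25)*c(-15) = (33 + 25)*(-7 - 15) = 58*(-22) = -1276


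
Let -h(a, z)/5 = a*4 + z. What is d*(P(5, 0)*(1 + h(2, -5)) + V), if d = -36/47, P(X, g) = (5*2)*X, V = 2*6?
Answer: 24768/47 ≈ 526.98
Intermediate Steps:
h(a, z) = -20*a - 5*z (h(a, z) = -5*(a*4 + z) = -5*(4*a + z) = -5*(z + 4*a) = -20*a - 5*z)
V = 12
P(X, g) = 10*X
d = -36/47 (d = -36*1/47 = -36/47 ≈ -0.76596)
d*(P(5, 0)*(1 + h(2, -5)) + V) = -36*((10*5)*(1 + (-20*2 - 5*(-5))) + 12)/47 = -36*(50*(1 + (-40 + 25)) + 12)/47 = -36*(50*(1 - 15) + 12)/47 = -36*(50*(-14) + 12)/47 = -36*(-700 + 12)/47 = -36/47*(-688) = 24768/47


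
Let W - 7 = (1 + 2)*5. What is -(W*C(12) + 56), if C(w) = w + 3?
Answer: -386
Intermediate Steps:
W = 22 (W = 7 + (1 + 2)*5 = 7 + 3*5 = 7 + 15 = 22)
C(w) = 3 + w
-(W*C(12) + 56) = -(22*(3 + 12) + 56) = -(22*15 + 56) = -(330 + 56) = -1*386 = -386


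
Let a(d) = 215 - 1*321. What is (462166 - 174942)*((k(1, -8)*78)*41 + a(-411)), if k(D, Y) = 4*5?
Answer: 18340401296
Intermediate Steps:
a(d) = -106 (a(d) = 215 - 321 = -106)
k(D, Y) = 20
(462166 - 174942)*((k(1, -8)*78)*41 + a(-411)) = (462166 - 174942)*((20*78)*41 - 106) = 287224*(1560*41 - 106) = 287224*(63960 - 106) = 287224*63854 = 18340401296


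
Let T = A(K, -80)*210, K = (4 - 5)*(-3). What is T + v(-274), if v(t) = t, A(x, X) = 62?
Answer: 12746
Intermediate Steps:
K = 3 (K = -1*(-3) = 3)
T = 13020 (T = 62*210 = 13020)
T + v(-274) = 13020 - 274 = 12746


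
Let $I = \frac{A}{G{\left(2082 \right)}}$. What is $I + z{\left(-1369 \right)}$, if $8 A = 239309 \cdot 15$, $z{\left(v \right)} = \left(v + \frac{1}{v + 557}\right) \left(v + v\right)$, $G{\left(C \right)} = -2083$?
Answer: $\frac{12679076385627}{3382792} \approx 3.7481 \cdot 10^{6}$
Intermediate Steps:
$z{\left(v \right)} = 2 v \left(v + \frac{1}{557 + v}\right)$ ($z{\left(v \right)} = \left(v + \frac{1}{557 + v}\right) 2 v = 2 v \left(v + \frac{1}{557 + v}\right)$)
$A = \frac{3589635}{8}$ ($A = \frac{239309 \cdot 15}{8} = \frac{1}{8} \cdot 3589635 = \frac{3589635}{8} \approx 4.487 \cdot 10^{5}$)
$I = - \frac{3589635}{16664}$ ($I = \frac{3589635}{8 \left(-2083\right)} = \frac{3589635}{8} \left(- \frac{1}{2083}\right) = - \frac{3589635}{16664} \approx -215.41$)
$I + z{\left(-1369 \right)} = - \frac{3589635}{16664} + 2 \left(-1369\right) \frac{1}{557 - 1369} \left(1 + \left(-1369\right)^{2} + 557 \left(-1369\right)\right) = - \frac{3589635}{16664} + 2 \left(-1369\right) \frac{1}{-812} \left(1 + 1874161 - 762533\right) = - \frac{3589635}{16664} + 2 \left(-1369\right) \left(- \frac{1}{812}\right) 1111629 = - \frac{3589635}{16664} + \frac{1521820101}{406} = \frac{12679076385627}{3382792}$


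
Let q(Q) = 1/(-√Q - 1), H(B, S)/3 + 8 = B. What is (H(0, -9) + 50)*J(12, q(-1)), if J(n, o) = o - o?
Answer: 0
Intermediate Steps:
H(B, S) = -24 + 3*B
q(Q) = 1/(-1 - √Q)
J(n, o) = 0
(H(0, -9) + 50)*J(12, q(-1)) = ((-24 + 3*0) + 50)*0 = ((-24 + 0) + 50)*0 = (-24 + 50)*0 = 26*0 = 0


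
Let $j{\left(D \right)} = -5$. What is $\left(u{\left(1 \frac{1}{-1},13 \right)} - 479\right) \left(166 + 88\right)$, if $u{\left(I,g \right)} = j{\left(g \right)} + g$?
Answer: $-119634$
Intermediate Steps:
$u{\left(I,g \right)} = -5 + g$
$\left(u{\left(1 \frac{1}{-1},13 \right)} - 479\right) \left(166 + 88\right) = \left(\left(-5 + 13\right) - 479\right) \left(166 + 88\right) = \left(8 - 479\right) 254 = \left(-471\right) 254 = -119634$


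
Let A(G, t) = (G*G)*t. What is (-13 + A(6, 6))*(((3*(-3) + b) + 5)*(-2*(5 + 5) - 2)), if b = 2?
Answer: 8932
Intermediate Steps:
A(G, t) = t*G² (A(G, t) = G²*t = t*G²)
(-13 + A(6, 6))*(((3*(-3) + b) + 5)*(-2*(5 + 5) - 2)) = (-13 + 6*6²)*(((3*(-3) + 2) + 5)*(-2*(5 + 5) - 2)) = (-13 + 6*36)*(((-9 + 2) + 5)*(-2*10 - 2)) = (-13 + 216)*((-7 + 5)*(-20 - 2)) = 203*(-2*(-22)) = 203*44 = 8932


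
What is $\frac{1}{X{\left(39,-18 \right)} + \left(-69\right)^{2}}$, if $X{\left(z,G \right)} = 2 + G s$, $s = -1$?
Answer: $\frac{1}{4781} \approx 0.00020916$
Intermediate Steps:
$X{\left(z,G \right)} = 2 - G$ ($X{\left(z,G \right)} = 2 + G \left(-1\right) = 2 - G$)
$\frac{1}{X{\left(39,-18 \right)} + \left(-69\right)^{2}} = \frac{1}{\left(2 - -18\right) + \left(-69\right)^{2}} = \frac{1}{\left(2 + 18\right) + 4761} = \frac{1}{20 + 4761} = \frac{1}{4781}$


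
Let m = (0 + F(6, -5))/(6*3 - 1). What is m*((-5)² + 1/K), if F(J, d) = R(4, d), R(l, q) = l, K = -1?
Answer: 96/17 ≈ 5.6471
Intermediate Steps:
F(J, d) = 4
m = 4/17 (m = (0 + 4)/(6*3 - 1) = 4/(18 - 1) = 4/17 ≈ 0.23529)
m*((-5)² + 1/K) = 4*((-5)² + 1/(-1))/17 = 4*(25 - 1*1)/17 = 4*(25 - 1)/17 = (4/17)*24 = 96/17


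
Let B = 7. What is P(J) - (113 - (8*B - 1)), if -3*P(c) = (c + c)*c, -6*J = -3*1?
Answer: -349/6 ≈ -58.167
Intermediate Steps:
J = ½ (J = -(-1)/2 = -⅙*(-3) = ½ ≈ 0.50000)
P(c) = -2*c²/3 (P(c) = -(c + c)*c/3 = -2*c*c/3 = -2*c²/3)
P(J) - (113 - (8*B - 1)) = -2*(½)²/3 - (113 - (8*7 - 1)) = -⅔*¼ - (113 - (56 - 1)) = -⅙ - (113 - 1*55) = -⅙ - (113 - 55) = -⅙ - 1*58 = -⅙ - 58 = -349/6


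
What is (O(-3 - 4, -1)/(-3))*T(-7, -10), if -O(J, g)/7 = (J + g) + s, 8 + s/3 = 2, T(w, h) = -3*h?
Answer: -1820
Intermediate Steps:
s = -18 (s = -24 + 3*2 = -24 + 6 = -18)
O(J, g) = 126 - 7*J - 7*g (O(J, g) = -7*((J + g) - 18) = -7*(-18 + J + g) = 126 - 7*J - 7*g)
(O(-3 - 4, -1)/(-3))*T(-7, -10) = ((126 - 7*(-3 - 4) - 7*(-1))/(-3))*(-3*(-10)) = ((126 - 7*(-7) + 7)*(-⅓))*30 = ((126 + 49 + 7)*(-⅓))*30 = (182*(-⅓))*30 = -182/3*30 = -1820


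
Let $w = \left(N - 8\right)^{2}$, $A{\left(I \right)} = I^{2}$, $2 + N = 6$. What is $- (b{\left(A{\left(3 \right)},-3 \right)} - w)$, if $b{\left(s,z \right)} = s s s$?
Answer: $-713$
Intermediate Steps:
$N = 4$ ($N = -2 + 6 = 4$)
$w = 16$ ($w = \left(4 - 8\right)^{2} = \left(-4\right)^{2} = 16$)
$b{\left(s,z \right)} = s^{3}$ ($b{\left(s,z \right)} = s^{2} s = s^{3}$)
$- (b{\left(A{\left(3 \right)},-3 \right)} - w) = - (\left(3^{2}\right)^{3} - 16) = - (9^{3} - 16) = - (729 - 16) = \left(-1\right) 713 = -713$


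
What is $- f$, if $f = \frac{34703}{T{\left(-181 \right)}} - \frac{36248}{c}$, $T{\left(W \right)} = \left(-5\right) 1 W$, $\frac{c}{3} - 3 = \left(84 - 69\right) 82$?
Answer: $- \frac{95561957}{3347595} \approx -28.546$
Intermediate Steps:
$c = 3699$ ($c = 9 + 3 \left(84 - 69\right) 82 = 9 + 3 \cdot 15 \cdot 82 = 9 + 3 \cdot 1230 = 9 + 3690 = 3699$)
$T{\left(W \right)} = - 5 W$
$f = \frac{95561957}{3347595}$ ($f = \frac{34703}{\left(-5\right) \left(-181\right)} - \frac{36248}{3699} = \frac{34703}{905} - \frac{36248}{3699} = \frac{95561957}{3347595} \approx 28.546$)
$- f = \left(-1\right) \frac{95561957}{3347595} = - \frac{95561957}{3347595}$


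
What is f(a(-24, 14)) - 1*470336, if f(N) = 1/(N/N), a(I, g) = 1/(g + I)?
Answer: -470335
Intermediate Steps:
a(I, g) = 1/(I + g)
f(N) = 1 (f(N) = 1/1 = 1)
f(a(-24, 14)) - 1*470336 = 1 - 1*470336 = 1 - 470336 = -470335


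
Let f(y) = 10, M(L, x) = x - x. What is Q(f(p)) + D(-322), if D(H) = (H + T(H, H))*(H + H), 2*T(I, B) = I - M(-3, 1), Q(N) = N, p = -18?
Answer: 311062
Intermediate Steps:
M(L, x) = 0
T(I, B) = I/2 (T(I, B) = (I - 1*0)/2 = (I + 0)/2 = I/2)
D(H) = 3*H² (D(H) = (H + H/2)*(H + H) = (3*H/2)*(2*H) = 3*H²)
Q(f(p)) + D(-322) = 10 + 3*(-322)² = 10 + 3*103684 = 10 + 311052 = 311062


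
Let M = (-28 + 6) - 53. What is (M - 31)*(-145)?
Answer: 15370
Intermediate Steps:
M = -75 (M = -22 - 53 = -75)
(M - 31)*(-145) = (-75 - 31)*(-145) = -106*(-145) = 15370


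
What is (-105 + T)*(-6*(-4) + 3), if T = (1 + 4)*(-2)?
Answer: -3105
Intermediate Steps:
T = -10 (T = 5*(-2) = -10)
(-105 + T)*(-6*(-4) + 3) = (-105 - 10)*(-6*(-4) + 3) = -115*(24 + 3) = -115*27 = -3105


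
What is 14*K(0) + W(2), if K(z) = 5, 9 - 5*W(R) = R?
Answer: 357/5 ≈ 71.400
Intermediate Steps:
W(R) = 9/5 - R/5
14*K(0) + W(2) = 14*5 + (9/5 - 1/5*2) = 70 + (9/5 - 2/5) = 70 + 7/5 = 357/5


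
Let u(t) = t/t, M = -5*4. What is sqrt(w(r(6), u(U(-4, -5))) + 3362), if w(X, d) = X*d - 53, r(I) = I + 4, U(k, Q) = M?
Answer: sqrt(3319) ≈ 57.611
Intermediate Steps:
M = -20
U(k, Q) = -20
r(I) = 4 + I
u(t) = 1
w(X, d) = -53 + X*d
sqrt(w(r(6), u(U(-4, -5))) + 3362) = sqrt((-53 + (4 + 6)*1) + 3362) = sqrt((-53 + 10*1) + 3362) = sqrt((-53 + 10) + 3362) = sqrt(-43 + 3362) = sqrt(3319)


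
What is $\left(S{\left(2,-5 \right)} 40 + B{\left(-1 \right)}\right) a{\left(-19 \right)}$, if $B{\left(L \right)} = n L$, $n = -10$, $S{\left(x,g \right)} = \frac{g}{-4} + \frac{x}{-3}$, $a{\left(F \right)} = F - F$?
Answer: $0$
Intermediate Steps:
$a{\left(F \right)} = 0$
$S{\left(x,g \right)} = - \frac{x}{3} - \frac{g}{4}$ ($S{\left(x,g \right)} = g \left(- \frac{1}{4}\right) + x \left(- \frac{1}{3}\right) = - \frac{g}{4} - \frac{x}{3} = - \frac{x}{3} - \frac{g}{4}$)
$B{\left(L \right)} = - 10 L$
$\left(S{\left(2,-5 \right)} 40 + B{\left(-1 \right)}\right) a{\left(-19 \right)} = \left(\left(\left(- \frac{1}{3}\right) 2 - - \frac{5}{4}\right) 40 - -10\right) 0 = \left(\left(- \frac{2}{3} + \frac{5}{4}\right) 40 + 10\right) 0 = \left(\frac{7}{12} \cdot 40 + 10\right) 0 = \left(\frac{70}{3} + 10\right) 0 = \frac{100}{3} \cdot 0 = 0$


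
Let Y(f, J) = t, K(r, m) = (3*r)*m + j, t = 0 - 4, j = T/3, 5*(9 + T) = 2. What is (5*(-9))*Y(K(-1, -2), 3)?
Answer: 180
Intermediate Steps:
T = -43/5 (T = -9 + (⅕)*2 = -9 + ⅖ = -43/5 ≈ -8.6000)
j = -43/15 (j = -43/5/3 = -43/5*⅓ = -43/15 ≈ -2.8667)
t = -4
K(r, m) = -43/15 + 3*m*r (K(r, m) = (3*r)*m - 43/15 = 3*m*r - 43/15 = -43/15 + 3*m*r)
Y(f, J) = -4
(5*(-9))*Y(K(-1, -2), 3) = (5*(-9))*(-4) = -45*(-4) = 180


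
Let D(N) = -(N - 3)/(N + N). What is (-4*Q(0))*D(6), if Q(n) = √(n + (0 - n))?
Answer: 0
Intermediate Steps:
Q(n) = 0 (Q(n) = √(n - n) = √0 = 0)
D(N) = -(-3 + N)/(2*N)
(-4*Q(0))*D(6) = (-4*0)*((½)*(3 - 1*6)/6) = 0*((½)*(⅙)*(3 - 6)) = 0*((½)*(⅙)*(-3)) = 0*(-¼) = 0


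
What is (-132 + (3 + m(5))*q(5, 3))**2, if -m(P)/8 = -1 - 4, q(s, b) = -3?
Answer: 68121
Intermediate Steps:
m(P) = 40 (m(P) = -8*(-1 - 4) = -8*(-5) = 40)
(-132 + (3 + m(5))*q(5, 3))**2 = (-132 + (3 + 40)*(-3))**2 = (-132 + 43*(-3))**2 = (-132 - 129)**2 = (-261)**2 = 68121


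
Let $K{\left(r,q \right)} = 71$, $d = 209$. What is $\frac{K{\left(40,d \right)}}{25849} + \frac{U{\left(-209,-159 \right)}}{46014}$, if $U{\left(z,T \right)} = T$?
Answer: $- \frac{280999}{396471962} \approx -0.00070875$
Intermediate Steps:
$\frac{K{\left(40,d \right)}}{25849} + \frac{U{\left(-209,-159 \right)}}{46014} = \frac{71}{25849} - \frac{159}{46014} = 71 \cdot \frac{1}{25849} - \frac{53}{15338} = \frac{71}{25849} - \frac{53}{15338} = - \frac{280999}{396471962}$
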